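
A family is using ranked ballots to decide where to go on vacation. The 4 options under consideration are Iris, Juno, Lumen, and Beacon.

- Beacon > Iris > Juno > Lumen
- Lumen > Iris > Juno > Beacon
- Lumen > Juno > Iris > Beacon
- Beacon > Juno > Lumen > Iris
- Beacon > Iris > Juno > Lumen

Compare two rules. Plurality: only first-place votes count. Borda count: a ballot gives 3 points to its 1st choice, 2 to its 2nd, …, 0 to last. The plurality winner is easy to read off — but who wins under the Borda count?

Beacon

Plurality first-place counts: Iris 0, Juno 0, Lumen 2, Beacon 3 → Beacon.
Borda totals: Iris 7, Juno 7, Lumen 7, Beacon 9 → Beacon.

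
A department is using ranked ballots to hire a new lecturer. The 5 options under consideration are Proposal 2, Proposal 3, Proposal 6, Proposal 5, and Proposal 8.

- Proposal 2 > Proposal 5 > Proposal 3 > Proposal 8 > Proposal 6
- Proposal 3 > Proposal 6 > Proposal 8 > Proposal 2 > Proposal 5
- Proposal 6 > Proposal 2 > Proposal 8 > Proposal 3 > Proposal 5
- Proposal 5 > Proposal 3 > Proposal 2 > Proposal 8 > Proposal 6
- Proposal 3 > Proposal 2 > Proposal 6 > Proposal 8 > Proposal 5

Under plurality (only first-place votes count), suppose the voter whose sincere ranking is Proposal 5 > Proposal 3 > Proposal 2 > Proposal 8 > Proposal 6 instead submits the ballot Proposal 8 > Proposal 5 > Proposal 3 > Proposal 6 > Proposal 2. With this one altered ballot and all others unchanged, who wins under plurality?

First-place totals with the altered ballot: Proposal 2 1, Proposal 3 2, Proposal 6 1, Proposal 5 0, Proposal 8 1.
The winner is unchanged: still Proposal 3.

Proposal 3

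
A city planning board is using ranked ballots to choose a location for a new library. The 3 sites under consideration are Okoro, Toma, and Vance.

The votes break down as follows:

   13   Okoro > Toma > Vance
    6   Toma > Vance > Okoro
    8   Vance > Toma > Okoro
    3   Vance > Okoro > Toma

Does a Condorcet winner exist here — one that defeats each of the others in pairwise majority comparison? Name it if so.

Head-to-head results (30 voters total):
Okoro vs Toma: Okoro wins 16–14.
Okoro vs Vance: Vance wins 17–13.
Toma vs Vance: Toma wins 19–11.
No candidate beats all others: Okoro beats Toma beats Vance beats Okoro, a majority cycle.

None — there is no Condorcet winner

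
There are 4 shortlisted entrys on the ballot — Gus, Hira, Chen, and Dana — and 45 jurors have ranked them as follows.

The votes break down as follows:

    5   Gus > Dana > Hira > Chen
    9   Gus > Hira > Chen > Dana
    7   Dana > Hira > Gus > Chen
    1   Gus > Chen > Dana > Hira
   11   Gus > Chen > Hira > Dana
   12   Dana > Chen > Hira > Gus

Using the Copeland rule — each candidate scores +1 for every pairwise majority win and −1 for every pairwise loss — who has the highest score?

Pairwise results:
  Gus vs Hira: Gus wins 26–19.
  Gus vs Chen: Gus wins 33–12.
  Gus vs Dana: Gus wins 26–19.
  Hira vs Chen: Chen wins 24–21.
  Hira vs Dana: Dana wins 25–20.
  Chen vs Dana: Dana wins 24–21.
Copeland scores (wins − losses):
  Gus: 3 − 0 = 3
  Hira: 0 − 3 = -3
  Chen: 1 − 2 = -1
  Dana: 2 − 1 = 1
Gus has the best Copeland score.

Gus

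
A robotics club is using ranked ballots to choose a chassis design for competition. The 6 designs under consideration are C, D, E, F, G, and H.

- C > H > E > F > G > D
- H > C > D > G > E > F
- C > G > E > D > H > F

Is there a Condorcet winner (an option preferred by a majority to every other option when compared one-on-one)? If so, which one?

C

Head-to-head results (3 voters total):
C vs D: C wins 3–0.
C vs E: C wins 3–0.
C vs F: C wins 3–0.
C vs G: C wins 3–0.
C vs H: C wins 2–1.
D vs E: E wins 2–1.
D vs F: D wins 2–1.
D vs G: G wins 2–1.
D vs H: H wins 2–1.
E vs F: E wins 3–0.
E vs G: G wins 2–1.
E vs H: H wins 2–1.
F vs G: G wins 2–1.
F vs H: H wins 3–0.
G vs H: H wins 2–1.
C beats each rival — D (3–0), E (3–0), F (3–0), G (3–0), H (2–1) — so C is the Condorcet winner.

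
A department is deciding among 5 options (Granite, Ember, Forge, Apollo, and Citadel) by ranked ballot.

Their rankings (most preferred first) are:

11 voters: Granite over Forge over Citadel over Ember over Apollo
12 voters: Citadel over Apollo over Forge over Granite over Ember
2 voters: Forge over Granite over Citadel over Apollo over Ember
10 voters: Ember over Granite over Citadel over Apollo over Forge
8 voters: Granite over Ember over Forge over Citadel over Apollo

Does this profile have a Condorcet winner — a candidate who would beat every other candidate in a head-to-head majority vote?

Head-to-head results (43 voters total):
Granite vs Ember: Granite wins 33–10.
Granite vs Forge: Granite wins 29–14.
Granite vs Apollo: Granite wins 31–12.
Granite vs Citadel: Granite wins 31–12.
Ember vs Forge: Forge wins 25–18.
Ember vs Apollo: Ember wins 29–14.
Ember vs Citadel: Citadel wins 25–18.
Forge vs Apollo: Apollo wins 22–21.
Forge vs Citadel: Citadel wins 22–21.
Apollo vs Citadel: Citadel wins 43–0.
Granite beats each rival — Ember (33–10), Forge (29–14), Apollo (31–12), Citadel (31–12) — so Granite is the Condorcet winner.

Yes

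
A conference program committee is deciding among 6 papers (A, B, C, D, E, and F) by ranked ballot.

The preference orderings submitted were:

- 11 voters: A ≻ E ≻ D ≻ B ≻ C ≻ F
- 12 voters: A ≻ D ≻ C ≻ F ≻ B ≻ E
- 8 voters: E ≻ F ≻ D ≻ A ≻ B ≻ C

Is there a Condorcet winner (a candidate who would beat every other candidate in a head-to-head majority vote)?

Yes

Head-to-head results (31 voters total):
A vs B: A wins 31–0.
A vs C: A wins 31–0.
A vs D: A wins 23–8.
A vs E: A wins 23–8.
A vs F: A wins 23–8.
B vs C: B wins 19–12.
B vs D: D wins 31–0.
B vs E: E wins 19–12.
B vs F: F wins 20–11.
C vs D: D wins 31–0.
C vs E: E wins 19–12.
C vs F: C wins 23–8.
D vs E: E wins 19–12.
D vs F: D wins 23–8.
E vs F: E wins 19–12.
A beats each rival — B (31–0), C (31–0), D (23–8), E (23–8), F (23–8) — so A is the Condorcet winner.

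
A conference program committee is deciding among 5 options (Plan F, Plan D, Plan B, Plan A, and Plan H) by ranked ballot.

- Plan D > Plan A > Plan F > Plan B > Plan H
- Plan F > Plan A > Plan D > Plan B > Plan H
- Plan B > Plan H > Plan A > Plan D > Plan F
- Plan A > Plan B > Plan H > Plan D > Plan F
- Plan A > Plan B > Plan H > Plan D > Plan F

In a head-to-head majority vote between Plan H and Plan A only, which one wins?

Ballots ranking Plan H above Plan A: 1.
Ballots ranking Plan A above Plan H: 4.
Plan A wins the head-to-head, 4–1.

Plan A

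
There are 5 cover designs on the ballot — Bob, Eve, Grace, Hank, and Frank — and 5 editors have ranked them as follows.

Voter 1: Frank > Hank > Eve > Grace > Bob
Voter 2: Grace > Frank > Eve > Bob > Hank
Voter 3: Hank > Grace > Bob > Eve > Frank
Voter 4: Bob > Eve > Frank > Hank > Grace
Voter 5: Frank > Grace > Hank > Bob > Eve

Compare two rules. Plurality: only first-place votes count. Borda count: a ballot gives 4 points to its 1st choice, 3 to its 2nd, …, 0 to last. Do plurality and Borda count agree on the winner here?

Yes

Plurality first-place counts: Bob 1, Eve 0, Grace 1, Hank 1, Frank 2 → Frank.
Borda totals: Bob 8, Eve 8, Grace 11, Hank 10, Frank 13 → Frank.
The two rules agree on Frank.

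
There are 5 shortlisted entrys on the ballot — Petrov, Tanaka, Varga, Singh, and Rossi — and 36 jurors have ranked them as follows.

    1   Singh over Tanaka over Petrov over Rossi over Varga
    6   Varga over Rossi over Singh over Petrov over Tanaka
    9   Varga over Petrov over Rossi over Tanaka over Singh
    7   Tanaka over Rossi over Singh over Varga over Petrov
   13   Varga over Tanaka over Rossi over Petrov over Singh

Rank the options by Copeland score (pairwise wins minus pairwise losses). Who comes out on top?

Varga

Pairwise results:
  Petrov vs Tanaka: Tanaka wins 21–15.
  Petrov vs Varga: Varga wins 35–1.
  Petrov vs Singh: Petrov wins 22–14.
  Petrov vs Rossi: Rossi wins 26–10.
  Tanaka vs Varga: Varga wins 28–8.
  Tanaka vs Singh: Tanaka wins 29–7.
  Tanaka vs Rossi: Tanaka wins 21–15.
  Varga vs Singh: Varga wins 28–8.
  Varga vs Rossi: Varga wins 28–8.
  Singh vs Rossi: Rossi wins 35–1.
Copeland scores (wins − losses):
  Petrov: 1 − 3 = -2
  Tanaka: 3 − 1 = 2
  Varga: 4 − 0 = 4
  Singh: 0 − 4 = -4
  Rossi: 2 − 2 = 0
Varga has the best Copeland score.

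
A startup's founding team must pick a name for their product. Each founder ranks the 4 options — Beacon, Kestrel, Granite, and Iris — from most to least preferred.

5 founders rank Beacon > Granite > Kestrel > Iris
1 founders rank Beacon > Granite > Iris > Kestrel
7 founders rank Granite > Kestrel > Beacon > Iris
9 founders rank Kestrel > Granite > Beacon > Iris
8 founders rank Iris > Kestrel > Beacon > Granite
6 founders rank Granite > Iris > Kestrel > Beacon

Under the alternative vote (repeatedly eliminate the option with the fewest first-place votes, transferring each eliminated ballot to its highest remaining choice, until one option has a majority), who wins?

Round 1: Granite 13, Kestrel 9, Iris 8, Beacon 6. Beacon has the fewest and is eliminated.
Round 2: Granite 19, Kestrel 9, Iris 8. Granite has a majority.

Granite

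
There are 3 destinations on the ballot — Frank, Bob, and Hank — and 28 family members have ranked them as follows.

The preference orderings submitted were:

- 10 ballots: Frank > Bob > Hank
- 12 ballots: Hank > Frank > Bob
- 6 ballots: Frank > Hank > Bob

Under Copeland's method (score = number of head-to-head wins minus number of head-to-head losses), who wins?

Pairwise results:
  Frank vs Bob: Frank wins 28–0.
  Frank vs Hank: Frank wins 16–12.
  Bob vs Hank: Hank wins 18–10.
Copeland scores (wins − losses):
  Frank: 2 − 0 = 2
  Bob: 0 − 2 = -2
  Hank: 1 − 1 = 0
Frank has the best Copeland score.

Frank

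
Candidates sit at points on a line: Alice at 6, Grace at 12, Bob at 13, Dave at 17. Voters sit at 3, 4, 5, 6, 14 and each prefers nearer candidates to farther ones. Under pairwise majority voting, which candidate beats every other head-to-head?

Alice

With single-peaked preferences on a line, the Condorcet winner is the candidate closest to the median voter.
The median voter (position 5) is closest to Alice at 6.
Check: Alice vs Grace — voters closer to Alice: 4 of 5.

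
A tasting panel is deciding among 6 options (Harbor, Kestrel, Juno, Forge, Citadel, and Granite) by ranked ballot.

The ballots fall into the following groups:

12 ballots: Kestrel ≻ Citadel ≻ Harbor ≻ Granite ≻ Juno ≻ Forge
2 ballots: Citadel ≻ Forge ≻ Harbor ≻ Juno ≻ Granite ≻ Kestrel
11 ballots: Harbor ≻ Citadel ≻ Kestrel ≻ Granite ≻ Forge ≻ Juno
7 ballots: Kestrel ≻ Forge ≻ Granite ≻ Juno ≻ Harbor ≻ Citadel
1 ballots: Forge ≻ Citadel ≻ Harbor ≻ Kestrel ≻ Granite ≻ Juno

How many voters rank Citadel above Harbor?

Ballots ranking Citadel above Harbor: 12+2+1 = 15.
Ballots ranking Harbor above Citadel: 11+7 = 18.
So 15 of 33 voters prefer Citadel to Harbor.

15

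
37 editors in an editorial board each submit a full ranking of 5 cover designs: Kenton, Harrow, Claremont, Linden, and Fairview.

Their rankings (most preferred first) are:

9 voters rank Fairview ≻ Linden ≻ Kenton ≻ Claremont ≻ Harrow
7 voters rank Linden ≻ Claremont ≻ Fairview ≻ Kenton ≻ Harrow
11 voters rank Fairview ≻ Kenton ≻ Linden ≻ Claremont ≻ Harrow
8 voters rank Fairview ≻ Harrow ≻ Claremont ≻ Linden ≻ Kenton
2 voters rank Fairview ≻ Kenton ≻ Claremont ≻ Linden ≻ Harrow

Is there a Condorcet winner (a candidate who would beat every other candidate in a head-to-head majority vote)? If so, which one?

Fairview

Head-to-head results (37 voters total):
Kenton vs Harrow: Kenton wins 29–8.
Kenton vs Claremont: Kenton wins 22–15.
Kenton vs Linden: Linden wins 24–13.
Kenton vs Fairview: Fairview wins 37–0.
Harrow vs Claremont: Claremont wins 29–8.
Harrow vs Linden: Linden wins 29–8.
Harrow vs Fairview: Fairview wins 37–0.
Claremont vs Linden: Linden wins 27–10.
Claremont vs Fairview: Fairview wins 30–7.
Linden vs Fairview: Fairview wins 30–7.
Fairview beats each rival — Kenton (37–0), Harrow (37–0), Claremont (30–7), Linden (30–7) — so Fairview is the Condorcet winner.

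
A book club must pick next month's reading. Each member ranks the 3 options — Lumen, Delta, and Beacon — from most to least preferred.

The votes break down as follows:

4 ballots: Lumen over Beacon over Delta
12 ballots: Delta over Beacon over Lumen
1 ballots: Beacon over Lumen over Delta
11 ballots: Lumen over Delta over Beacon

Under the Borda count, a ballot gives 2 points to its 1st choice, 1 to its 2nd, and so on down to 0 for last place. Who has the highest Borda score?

Borda scores:
  Lumen: 4·2 + 12·0 + 1 + 11·2 = 31
  Delta: 4·0 + 12·2 + 0 + 11·1 = 35
  Beacon: 4·1 + 12·1 + 2 + 11·0 = 18
Delta has the highest total.

Delta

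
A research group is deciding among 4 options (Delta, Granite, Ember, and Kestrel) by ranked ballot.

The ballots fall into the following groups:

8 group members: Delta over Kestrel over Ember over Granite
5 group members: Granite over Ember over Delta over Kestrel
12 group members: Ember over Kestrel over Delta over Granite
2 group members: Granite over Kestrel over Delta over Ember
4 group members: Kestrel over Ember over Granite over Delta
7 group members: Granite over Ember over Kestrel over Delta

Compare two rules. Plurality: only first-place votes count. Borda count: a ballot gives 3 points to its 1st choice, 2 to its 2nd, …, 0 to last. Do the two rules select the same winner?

No

Plurality first-place counts: Delta 8, Granite 14, Ember 12, Kestrel 4 → Granite.
Borda totals: Delta 43, Granite 46, Ember 76, Kestrel 63 → Ember.
The two rules disagree: plurality picks Granite, Borda picks Ember.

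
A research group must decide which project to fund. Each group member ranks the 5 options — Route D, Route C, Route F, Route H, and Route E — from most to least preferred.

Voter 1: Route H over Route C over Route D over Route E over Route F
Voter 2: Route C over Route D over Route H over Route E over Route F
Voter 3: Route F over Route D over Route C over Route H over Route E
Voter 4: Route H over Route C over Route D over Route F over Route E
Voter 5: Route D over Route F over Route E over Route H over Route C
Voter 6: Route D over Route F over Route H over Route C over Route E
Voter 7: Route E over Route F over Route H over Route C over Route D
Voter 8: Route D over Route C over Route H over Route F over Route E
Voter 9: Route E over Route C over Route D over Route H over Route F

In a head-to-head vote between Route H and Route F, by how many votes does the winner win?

Ballots ranking Route H above Route F: 5.
Ballots ranking Route F above Route H: 4.
Route H wins 5–4, a margin of 1.

1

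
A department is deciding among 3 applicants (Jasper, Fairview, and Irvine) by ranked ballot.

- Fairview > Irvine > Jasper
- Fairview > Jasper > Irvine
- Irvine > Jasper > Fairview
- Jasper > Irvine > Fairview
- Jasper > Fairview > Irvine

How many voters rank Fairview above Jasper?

2

Ballots ranking Fairview above Jasper: 2.
Ballots ranking Jasper above Fairview: 3.
So 2 of 5 voters prefer Fairview to Jasper.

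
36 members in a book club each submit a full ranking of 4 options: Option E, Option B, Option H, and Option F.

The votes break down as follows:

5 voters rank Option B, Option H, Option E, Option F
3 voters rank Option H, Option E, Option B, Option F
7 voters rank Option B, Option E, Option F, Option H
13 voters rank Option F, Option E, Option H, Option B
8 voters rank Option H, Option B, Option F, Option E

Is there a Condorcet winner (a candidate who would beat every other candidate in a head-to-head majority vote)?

Head-to-head results (36 voters total):
Option E vs Option B: Option B wins 20–16.
Option E vs Option H: Option E wins 20–16.
Option E vs Option F: Option F wins 21–15.
Option B vs Option H: Option H wins 24–12.
Option B vs Option F: Option B wins 23–13.
Option H vs Option F: Option F wins 20–16.
No candidate beats all others: Option E beats Option H beats Option B beats Option E, a majority cycle.

No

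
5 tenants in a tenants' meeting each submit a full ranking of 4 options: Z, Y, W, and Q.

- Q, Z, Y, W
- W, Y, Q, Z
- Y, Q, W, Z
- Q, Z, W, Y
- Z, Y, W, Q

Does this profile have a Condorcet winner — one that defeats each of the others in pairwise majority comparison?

Head-to-head results (5 voters total):
Z vs Y: Z wins 3–2.
Z vs W: Z wins 3–2.
Z vs Q: Q wins 4–1.
Y vs W: Y wins 3–2.
Y vs Q: Y wins 3–2.
W vs Q: Q wins 3–2.
No candidate beats all others: Z beats Y beats Q beats Z, a majority cycle.

No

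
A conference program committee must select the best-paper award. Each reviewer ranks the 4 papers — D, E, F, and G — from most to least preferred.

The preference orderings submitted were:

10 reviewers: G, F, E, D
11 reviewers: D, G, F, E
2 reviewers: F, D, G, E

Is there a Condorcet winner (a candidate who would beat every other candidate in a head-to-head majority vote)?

No

Head-to-head results (23 voters total):
D vs E: D wins 13–10.
D vs F: F wins 12–11.
D vs G: D wins 13–10.
E vs F: F wins 23–0.
E vs G: G wins 23–0.
F vs G: G wins 21–2.
No candidate beats all others: D beats G beats F beats D, a majority cycle.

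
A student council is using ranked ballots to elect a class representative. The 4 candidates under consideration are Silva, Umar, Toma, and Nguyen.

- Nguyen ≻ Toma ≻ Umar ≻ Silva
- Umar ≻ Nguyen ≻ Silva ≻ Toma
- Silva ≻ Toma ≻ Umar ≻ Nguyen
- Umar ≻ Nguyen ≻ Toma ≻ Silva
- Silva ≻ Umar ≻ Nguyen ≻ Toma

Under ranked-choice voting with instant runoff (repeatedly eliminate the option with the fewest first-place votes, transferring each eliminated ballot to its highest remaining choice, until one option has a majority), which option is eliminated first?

Toma

Round 1: Silva 2, Umar 2, Nguyen 1, Toma 0. Toma has the fewest and is eliminated.
Round 2: Silva 2, Umar 2, Nguyen 1. Nguyen has the fewest and is eliminated.
Round 3: Umar 3, Silva 2. Umar has a majority.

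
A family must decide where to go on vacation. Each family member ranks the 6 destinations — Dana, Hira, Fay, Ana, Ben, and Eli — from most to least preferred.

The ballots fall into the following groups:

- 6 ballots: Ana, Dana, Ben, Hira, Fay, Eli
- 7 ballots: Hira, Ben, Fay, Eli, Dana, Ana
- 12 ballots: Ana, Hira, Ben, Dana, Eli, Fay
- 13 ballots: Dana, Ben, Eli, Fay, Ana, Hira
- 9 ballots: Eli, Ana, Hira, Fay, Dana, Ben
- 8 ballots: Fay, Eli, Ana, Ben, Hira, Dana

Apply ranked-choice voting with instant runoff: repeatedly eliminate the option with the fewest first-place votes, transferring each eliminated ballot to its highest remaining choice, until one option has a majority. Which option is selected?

Round 1: Ana 18, Dana 13, Eli 9, Fay 8, Hira 7, Ben 0. Ben has the fewest and is eliminated.
Round 2: Ana 18, Dana 13, Eli 9, Fay 8, Hira 7. Hira has the fewest and is eliminated.
Round 3: Ana 18, Fay 15, Dana 13, Eli 9. Eli has the fewest and is eliminated.
Round 4: Ana 27, Fay 15, Dana 13. Dana has the fewest and is eliminated.
Round 5: Fay 28, Ana 27. Fay has a majority.

Fay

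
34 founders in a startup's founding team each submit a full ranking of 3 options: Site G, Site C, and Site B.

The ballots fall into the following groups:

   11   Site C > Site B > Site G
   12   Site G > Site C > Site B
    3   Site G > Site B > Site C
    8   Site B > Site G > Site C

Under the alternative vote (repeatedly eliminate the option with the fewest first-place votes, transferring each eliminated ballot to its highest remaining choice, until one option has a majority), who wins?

Site G

Round 1: Site G 15, Site C 11, Site B 8. Site B has the fewest and is eliminated.
Round 2: Site G 23, Site C 11. Site G has a majority.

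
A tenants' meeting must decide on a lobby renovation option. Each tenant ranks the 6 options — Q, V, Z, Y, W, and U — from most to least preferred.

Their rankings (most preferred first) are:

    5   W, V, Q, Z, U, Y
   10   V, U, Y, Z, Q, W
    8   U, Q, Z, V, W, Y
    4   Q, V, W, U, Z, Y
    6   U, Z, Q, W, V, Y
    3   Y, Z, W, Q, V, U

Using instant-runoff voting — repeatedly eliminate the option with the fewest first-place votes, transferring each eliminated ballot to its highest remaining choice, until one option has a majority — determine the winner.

V

Round 1: U 14, V 10, W 5, Q 4, Y 3, Z 0. Z has the fewest and is eliminated.
Round 2: U 14, V 10, W 5, Q 4, Y 3. Y has the fewest and is eliminated.
Round 3: U 14, V 10, W 8, Q 4. Q has the fewest and is eliminated.
Round 4: V 14, U 14, W 8. W has the fewest and is eliminated.
Round 5: V 22, U 14. V has a majority.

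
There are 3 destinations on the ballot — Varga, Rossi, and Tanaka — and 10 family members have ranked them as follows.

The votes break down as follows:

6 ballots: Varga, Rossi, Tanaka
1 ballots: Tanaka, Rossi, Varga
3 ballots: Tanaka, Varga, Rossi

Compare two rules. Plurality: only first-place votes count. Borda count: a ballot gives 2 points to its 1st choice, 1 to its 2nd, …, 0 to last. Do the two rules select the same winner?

Plurality first-place counts: Varga 6, Rossi 0, Tanaka 4 → Varga.
Borda totals: Varga 15, Rossi 7, Tanaka 8 → Varga.
The two rules agree on Varga.

Yes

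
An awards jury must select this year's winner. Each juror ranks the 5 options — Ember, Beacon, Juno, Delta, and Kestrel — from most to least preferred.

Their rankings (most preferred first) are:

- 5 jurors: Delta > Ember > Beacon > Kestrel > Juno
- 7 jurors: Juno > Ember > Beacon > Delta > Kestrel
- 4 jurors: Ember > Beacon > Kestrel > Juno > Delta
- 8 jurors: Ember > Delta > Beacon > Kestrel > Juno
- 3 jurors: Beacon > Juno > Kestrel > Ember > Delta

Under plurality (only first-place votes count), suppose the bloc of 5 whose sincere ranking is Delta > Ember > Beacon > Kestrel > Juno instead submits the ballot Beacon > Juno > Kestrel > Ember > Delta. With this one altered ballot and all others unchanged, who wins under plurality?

First-place totals with the altered ballot: Ember 12, Beacon 8, Juno 7, Delta 0, Kestrel 0.
The winner is unchanged: still Ember.

Ember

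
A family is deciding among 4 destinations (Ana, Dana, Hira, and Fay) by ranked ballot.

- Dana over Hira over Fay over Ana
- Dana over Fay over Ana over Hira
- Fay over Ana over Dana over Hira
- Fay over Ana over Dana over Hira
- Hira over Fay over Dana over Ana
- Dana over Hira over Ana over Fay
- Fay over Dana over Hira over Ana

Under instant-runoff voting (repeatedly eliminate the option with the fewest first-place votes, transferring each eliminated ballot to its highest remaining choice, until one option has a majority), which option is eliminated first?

Ana

Round 1: Dana 3, Fay 3, Hira 1, Ana 0. Ana has the fewest and is eliminated.
Round 2: Dana 3, Fay 3, Hira 1. Hira has the fewest and is eliminated.
Round 3: Fay 4, Dana 3. Fay has a majority.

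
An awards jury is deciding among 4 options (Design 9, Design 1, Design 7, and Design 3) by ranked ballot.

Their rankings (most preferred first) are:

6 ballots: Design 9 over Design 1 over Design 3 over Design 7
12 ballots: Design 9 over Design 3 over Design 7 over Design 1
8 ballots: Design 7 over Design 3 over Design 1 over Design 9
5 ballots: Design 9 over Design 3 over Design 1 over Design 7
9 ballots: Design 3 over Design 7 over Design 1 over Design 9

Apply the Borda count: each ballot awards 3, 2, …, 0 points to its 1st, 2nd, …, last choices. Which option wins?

Design 3

Borda scores:
  Design 9: 6·3 + 12·3 + 8·0 + 5·3 + 9·0 = 69
  Design 1: 6·2 + 12·0 + 8·1 + 5·1 + 9·1 = 34
  Design 7: 6·0 + 12·1 + 8·3 + 5·0 + 9·2 = 54
  Design 3: 6·1 + 12·2 + 8·2 + 5·2 + 9·3 = 83
Design 3 has the highest total.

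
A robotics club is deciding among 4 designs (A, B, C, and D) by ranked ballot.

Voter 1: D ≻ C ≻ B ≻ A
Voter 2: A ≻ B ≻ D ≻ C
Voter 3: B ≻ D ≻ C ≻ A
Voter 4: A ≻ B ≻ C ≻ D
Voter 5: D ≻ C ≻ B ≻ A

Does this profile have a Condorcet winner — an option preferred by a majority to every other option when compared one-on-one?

Yes

Head-to-head results (5 voters total):
A vs B: B wins 3–2.
A vs C: C wins 3–2.
A vs D: D wins 3–2.
B vs C: B wins 3–2.
B vs D: B wins 3–2.
C vs D: D wins 4–1.
B beats each rival — A (3–2), C (3–2), D (3–2) — so B is the Condorcet winner.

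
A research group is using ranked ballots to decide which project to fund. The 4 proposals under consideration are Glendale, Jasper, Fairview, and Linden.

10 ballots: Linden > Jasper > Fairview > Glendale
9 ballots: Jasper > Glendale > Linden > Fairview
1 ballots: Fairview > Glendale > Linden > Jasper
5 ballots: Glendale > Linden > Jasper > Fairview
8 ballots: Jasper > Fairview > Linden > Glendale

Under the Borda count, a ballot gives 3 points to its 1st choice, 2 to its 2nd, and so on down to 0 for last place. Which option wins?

Borda scores:
  Glendale: 10·0 + 9·2 + 2 + 5·3 + 8·0 = 35
  Jasper: 10·2 + 9·3 + 0 + 5·1 + 8·3 = 76
  Fairview: 10·1 + 9·0 + 3 + 5·0 + 8·2 = 29
  Linden: 10·3 + 9·1 + 1 + 5·2 + 8·1 = 58
Jasper has the highest total.

Jasper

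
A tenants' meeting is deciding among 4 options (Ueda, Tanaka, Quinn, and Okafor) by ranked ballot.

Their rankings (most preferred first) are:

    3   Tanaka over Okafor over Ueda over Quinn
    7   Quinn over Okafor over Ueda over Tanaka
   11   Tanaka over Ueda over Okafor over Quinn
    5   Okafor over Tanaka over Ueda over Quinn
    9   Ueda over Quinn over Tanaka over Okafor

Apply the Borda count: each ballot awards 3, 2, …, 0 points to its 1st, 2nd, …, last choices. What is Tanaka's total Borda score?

61

Borda scores:
  Ueda: 3·1 + 7·1 + 11·2 + 5·1 + 9·3 = 64
  Tanaka: 3·3 + 7·0 + 11·3 + 5·2 + 9·1 = 61
  Quinn: 3·0 + 7·3 + 11·0 + 5·0 + 9·2 = 39
  Okafor: 3·2 + 7·2 + 11·1 + 5·3 + 9·0 = 46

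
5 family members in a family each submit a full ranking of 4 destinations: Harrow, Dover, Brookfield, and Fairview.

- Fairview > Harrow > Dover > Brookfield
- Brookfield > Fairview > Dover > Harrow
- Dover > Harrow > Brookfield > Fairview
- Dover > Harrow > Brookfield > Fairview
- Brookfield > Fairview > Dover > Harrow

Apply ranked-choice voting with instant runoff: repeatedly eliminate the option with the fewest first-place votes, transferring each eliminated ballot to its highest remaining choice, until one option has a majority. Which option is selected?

Round 1: Dover 2, Brookfield 2, Fairview 1, Harrow 0. Harrow has the fewest and is eliminated.
Round 2: Dover 2, Brookfield 2, Fairview 1. Fairview has the fewest and is eliminated.
Round 3: Dover 3, Brookfield 2. Dover has a majority.

Dover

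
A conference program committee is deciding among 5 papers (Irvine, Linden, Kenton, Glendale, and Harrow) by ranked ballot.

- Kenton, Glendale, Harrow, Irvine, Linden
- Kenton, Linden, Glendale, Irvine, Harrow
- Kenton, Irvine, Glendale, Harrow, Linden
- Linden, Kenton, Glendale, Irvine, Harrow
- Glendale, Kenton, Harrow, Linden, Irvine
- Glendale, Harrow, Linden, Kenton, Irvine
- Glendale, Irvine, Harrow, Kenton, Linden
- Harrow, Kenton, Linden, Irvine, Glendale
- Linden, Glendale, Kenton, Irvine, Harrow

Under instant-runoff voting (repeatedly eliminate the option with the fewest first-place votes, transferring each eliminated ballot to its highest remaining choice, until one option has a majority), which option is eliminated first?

Irvine

Round 1: Kenton 3, Glendale 3, Linden 2, Harrow 1, Irvine 0. Irvine has the fewest and is eliminated.
Round 2: Kenton 3, Glendale 3, Linden 2, Harrow 1. Harrow has the fewest and is eliminated.
Round 3: Kenton 4, Glendale 3, Linden 2. Linden has the fewest and is eliminated.
Round 4: Kenton 5, Glendale 4. Kenton has a majority.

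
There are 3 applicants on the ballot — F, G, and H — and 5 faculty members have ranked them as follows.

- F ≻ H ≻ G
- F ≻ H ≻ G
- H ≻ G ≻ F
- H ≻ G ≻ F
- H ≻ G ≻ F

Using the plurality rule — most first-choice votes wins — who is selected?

First-place vote totals:
  F: 2
  G: 0
  H: 3
H has the most first-place votes.

H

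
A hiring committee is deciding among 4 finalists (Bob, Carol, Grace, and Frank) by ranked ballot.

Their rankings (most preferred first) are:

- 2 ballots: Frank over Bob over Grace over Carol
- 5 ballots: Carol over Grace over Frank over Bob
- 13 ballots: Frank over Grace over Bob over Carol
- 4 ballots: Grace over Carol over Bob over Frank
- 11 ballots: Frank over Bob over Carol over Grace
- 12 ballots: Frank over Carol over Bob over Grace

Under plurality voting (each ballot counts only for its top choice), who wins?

Frank

First-place vote totals:
  Bob: 0
  Carol: 5
  Grace: 4
  Frank: 38
Frank has the most first-place votes.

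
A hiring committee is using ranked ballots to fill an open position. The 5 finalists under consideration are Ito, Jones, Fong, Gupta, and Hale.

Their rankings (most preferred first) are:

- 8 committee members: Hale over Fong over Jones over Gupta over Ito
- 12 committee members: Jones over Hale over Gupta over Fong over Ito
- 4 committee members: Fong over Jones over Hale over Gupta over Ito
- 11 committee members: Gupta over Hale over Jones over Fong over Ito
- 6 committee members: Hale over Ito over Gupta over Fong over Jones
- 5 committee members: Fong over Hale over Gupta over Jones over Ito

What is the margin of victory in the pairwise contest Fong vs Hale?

28

Ballots ranking Fong above Hale: 4+5 = 9.
Ballots ranking Hale above Fong: 8+12+11+6 = 37.
Hale wins 37–9, a margin of 28.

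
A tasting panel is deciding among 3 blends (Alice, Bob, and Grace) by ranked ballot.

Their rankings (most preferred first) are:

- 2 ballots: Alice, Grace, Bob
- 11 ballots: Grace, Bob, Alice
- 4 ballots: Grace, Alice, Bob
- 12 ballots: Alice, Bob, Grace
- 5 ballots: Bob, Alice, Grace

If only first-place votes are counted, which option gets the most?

Grace

First-place vote totals:
  Alice: 14
  Bob: 5
  Grace: 15
Grace has the most first-place votes.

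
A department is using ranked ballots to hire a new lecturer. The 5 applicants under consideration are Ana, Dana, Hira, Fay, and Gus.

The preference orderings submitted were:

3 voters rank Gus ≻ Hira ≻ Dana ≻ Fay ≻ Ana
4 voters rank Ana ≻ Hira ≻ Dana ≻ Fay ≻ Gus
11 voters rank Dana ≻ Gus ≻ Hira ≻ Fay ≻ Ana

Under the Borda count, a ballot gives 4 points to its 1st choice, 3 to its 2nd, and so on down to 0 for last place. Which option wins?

Borda scores:
  Ana: 3·0 + 4·4 + 11·0 = 16
  Dana: 3·2 + 4·2 + 11·4 = 58
  Hira: 3·3 + 4·3 + 11·2 = 43
  Fay: 3·1 + 4·1 + 11·1 = 18
  Gus: 3·4 + 4·0 + 11·3 = 45
Dana has the highest total.

Dana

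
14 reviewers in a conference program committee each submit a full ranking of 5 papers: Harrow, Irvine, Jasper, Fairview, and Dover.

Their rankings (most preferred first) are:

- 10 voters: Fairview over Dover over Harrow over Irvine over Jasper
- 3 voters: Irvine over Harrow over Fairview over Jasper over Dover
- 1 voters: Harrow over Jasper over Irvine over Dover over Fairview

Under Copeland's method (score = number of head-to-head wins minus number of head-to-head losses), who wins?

Pairwise results:
  Harrow vs Irvine: Harrow wins 11–3.
  Harrow vs Jasper: Harrow wins 14–0.
  Harrow vs Fairview: Fairview wins 10–4.
  Harrow vs Dover: Dover wins 10–4.
  Irvine vs Jasper: Irvine wins 13–1.
  Irvine vs Fairview: Fairview wins 10–4.
  Irvine vs Dover: Dover wins 10–4.
  Jasper vs Fairview: Fairview wins 13–1.
  Jasper vs Dover: Dover wins 10–4.
  Fairview vs Dover: Fairview wins 13–1.
Copeland scores (wins − losses):
  Harrow: 2 − 2 = 0
  Irvine: 1 − 3 = -2
  Jasper: 0 − 4 = -4
  Fairview: 4 − 0 = 4
  Dover: 3 − 1 = 2
Fairview has the best Copeland score.

Fairview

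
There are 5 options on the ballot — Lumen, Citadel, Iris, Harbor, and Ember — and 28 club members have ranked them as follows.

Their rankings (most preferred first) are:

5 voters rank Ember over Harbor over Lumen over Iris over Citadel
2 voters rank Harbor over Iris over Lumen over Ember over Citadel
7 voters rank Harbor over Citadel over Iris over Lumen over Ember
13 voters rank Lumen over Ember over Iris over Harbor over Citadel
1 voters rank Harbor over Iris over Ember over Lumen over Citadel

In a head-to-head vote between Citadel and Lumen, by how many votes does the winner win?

14

Ballots ranking Citadel above Lumen: 7.
Ballots ranking Lumen above Citadel: 5+2+13+1 = 21.
Lumen wins 21–7, a margin of 14.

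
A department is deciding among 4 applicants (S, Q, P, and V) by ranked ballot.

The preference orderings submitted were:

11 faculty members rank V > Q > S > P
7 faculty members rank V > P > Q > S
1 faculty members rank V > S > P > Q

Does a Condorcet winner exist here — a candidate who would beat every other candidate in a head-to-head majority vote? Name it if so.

V

Head-to-head results (19 voters total):
S vs Q: Q wins 18–1.
S vs P: S wins 12–7.
S vs V: V wins 19–0.
Q vs P: Q wins 11–8.
Q vs V: V wins 19–0.
P vs V: V wins 19–0.
V beats each rival — S (19–0), Q (19–0), P (19–0) — so V is the Condorcet winner.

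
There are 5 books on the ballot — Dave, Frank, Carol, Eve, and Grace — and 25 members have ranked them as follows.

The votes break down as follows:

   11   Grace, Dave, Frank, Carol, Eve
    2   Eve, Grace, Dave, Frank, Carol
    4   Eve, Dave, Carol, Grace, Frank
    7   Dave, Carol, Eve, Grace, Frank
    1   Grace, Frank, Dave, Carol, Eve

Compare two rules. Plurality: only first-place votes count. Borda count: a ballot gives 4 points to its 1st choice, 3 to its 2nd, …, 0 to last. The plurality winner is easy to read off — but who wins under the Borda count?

Plurality first-place counts: Dave 7, Frank 0, Carol 0, Eve 6, Grace 12 → Grace.
Borda totals: Dave 79, Frank 27, Carol 41, Eve 38, Grace 65 → Dave.

Dave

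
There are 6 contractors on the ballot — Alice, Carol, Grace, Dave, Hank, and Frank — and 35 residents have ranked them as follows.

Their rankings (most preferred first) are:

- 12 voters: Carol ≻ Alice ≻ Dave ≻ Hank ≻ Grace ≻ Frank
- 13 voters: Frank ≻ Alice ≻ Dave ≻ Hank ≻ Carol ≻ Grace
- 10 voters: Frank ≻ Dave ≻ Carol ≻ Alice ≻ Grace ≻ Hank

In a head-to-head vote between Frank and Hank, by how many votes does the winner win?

Ballots ranking Frank above Hank: 13+10 = 23.
Ballots ranking Hank above Frank: 12.
Frank wins 23–12, a margin of 11.

11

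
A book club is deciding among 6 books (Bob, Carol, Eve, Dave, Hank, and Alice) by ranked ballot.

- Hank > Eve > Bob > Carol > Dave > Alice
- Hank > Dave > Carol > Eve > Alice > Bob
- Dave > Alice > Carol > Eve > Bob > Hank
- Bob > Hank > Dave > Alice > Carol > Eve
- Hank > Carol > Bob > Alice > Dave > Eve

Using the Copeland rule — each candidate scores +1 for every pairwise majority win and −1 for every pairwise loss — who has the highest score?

Hank

Pairwise results:
  Bob vs Carol: Carol wins 3–2.
  Bob vs Eve: Eve wins 3–2.
  Bob vs Dave: Bob wins 3–2.
  Bob vs Hank: Hank wins 3–2.
  Bob vs Alice: Bob wins 3–2.
  Carol vs Eve: Carol wins 4–1.
  Carol vs Dave: Dave wins 3–2.
  Carol vs Hank: Hank wins 4–1.
  Carol vs Alice: Carol wins 3–2.
  Eve vs Dave: Dave wins 4–1.
  Eve vs Hank: Hank wins 4–1.
  Eve vs Alice: Alice wins 3–2.
  Dave vs Hank: Hank wins 4–1.
  Dave vs Alice: Dave wins 4–1.
  Hank vs Alice: Hank wins 4–1.
Copeland scores (wins − losses):
  Bob: 2 − 3 = -1
  Carol: 3 − 2 = 1
  Eve: 1 − 4 = -3
  Dave: 3 − 2 = 1
  Hank: 5 − 0 = 5
  Alice: 1 − 4 = -3
Hank has the best Copeland score.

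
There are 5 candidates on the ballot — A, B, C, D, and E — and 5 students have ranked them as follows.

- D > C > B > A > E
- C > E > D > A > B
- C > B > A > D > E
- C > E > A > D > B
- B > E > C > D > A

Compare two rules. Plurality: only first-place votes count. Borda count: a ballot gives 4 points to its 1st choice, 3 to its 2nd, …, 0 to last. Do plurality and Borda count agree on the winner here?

Plurality first-place counts: A 0, B 1, C 3, D 1, E 0 → C.
Borda totals: A 6, B 9, C 17, D 9, E 9 → C.
The two rules agree on C.

Yes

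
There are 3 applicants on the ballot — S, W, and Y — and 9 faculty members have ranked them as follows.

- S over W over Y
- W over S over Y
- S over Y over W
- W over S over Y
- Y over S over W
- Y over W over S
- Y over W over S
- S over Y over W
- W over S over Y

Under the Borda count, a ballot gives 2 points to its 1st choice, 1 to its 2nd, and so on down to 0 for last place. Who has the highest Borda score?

S

Borda scores:
  S: 2 + 1 + 2 + 1 + 1 + 0 + 0 + 2 + 1 = 10
  W: 1 + 2 + 0 + 2 + 0 + 1 + 1 + 0 + 2 = 9
  Y: 0 + 0 + 1 + 0 + 2 + 2 + 2 + 1 + 0 = 8
S has the highest total.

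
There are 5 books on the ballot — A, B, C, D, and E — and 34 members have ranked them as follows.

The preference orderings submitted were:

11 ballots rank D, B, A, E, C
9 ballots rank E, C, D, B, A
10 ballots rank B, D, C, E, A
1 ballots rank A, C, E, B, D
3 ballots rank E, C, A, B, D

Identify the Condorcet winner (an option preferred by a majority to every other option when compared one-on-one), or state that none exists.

D

Head-to-head results (34 voters total):
A vs B: B wins 30–4.
A vs C: C wins 22–12.
A vs D: D wins 30–4.
A vs E: E wins 22–12.
B vs C: B wins 21–13.
B vs D: D wins 20–14.
B vs E: B wins 21–13.
C vs D: D wins 21–13.
C vs E: E wins 23–11.
D vs E: D wins 21–13.
D beats each rival — A (30–4), B (20–14), C (21–13), E (21–13) — so D is the Condorcet winner.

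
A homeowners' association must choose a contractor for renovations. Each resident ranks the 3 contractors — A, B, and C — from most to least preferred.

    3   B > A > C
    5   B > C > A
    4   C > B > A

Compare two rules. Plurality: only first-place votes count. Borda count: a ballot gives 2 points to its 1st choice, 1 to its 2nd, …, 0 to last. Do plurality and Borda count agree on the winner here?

Yes

Plurality first-place counts: A 0, B 8, C 4 → B.
Borda totals: A 3, B 20, C 13 → B.
The two rules agree on B.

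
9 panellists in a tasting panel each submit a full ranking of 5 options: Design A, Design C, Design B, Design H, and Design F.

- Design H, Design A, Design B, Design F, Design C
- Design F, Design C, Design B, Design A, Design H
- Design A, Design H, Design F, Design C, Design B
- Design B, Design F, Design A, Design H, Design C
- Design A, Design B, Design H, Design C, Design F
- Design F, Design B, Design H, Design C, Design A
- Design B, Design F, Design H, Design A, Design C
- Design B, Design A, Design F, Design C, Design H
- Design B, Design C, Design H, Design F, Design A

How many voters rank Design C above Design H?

3

Ballots ranking Design C above Design H: 3.
Ballots ranking Design H above Design C: 6.
So 3 of 9 voters prefer Design C to Design H.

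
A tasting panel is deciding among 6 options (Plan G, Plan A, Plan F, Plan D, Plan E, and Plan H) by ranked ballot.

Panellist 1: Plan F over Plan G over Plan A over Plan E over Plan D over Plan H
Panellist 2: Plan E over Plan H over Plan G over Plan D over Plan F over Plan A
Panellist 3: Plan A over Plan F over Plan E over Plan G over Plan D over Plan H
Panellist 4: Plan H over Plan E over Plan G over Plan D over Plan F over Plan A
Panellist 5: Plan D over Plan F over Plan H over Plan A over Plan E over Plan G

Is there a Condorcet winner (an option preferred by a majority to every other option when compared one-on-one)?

No

Head-to-head results (5 voters total):
Plan G vs Plan A: Plan G wins 3–2.
Plan G vs Plan F: Plan F wins 3–2.
Plan G vs Plan D: Plan G wins 4–1.
Plan G vs Plan E: Plan E wins 4–1.
Plan G vs Plan H: Plan H wins 3–2.
Plan A vs Plan F: Plan F wins 4–1.
Plan A vs Plan D: Plan D wins 3–2.
Plan A vs Plan E: Plan A wins 3–2.
Plan A vs Plan H: Plan H wins 3–2.
Plan F vs Plan D: Plan D wins 3–2.
Plan F vs Plan E: Plan F wins 3–2.
Plan F vs Plan H: Plan F wins 3–2.
Plan D vs Plan E: Plan E wins 4–1.
Plan D vs Plan H: Plan D wins 3–2.
Plan E vs Plan H: Plan E wins 3–2.
No candidate beats all others: Plan G beats Plan A beats Plan E beats Plan G, a majority cycle.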